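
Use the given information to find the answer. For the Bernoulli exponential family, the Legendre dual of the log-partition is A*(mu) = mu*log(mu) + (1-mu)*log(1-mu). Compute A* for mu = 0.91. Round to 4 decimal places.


Legendre transform for Bernoulli:
A*(mu) = mu*log(mu) + (1-mu)*log(1-mu).
mu = 0.91, 1-mu = 0.09.
mu*log(mu) = 0.91*log(0.91) = -0.085823.
(1-mu)*log(1-mu) = 0.09*log(0.09) = -0.216715.
A* = -0.085823 + -0.216715 = -0.3025

-0.3025


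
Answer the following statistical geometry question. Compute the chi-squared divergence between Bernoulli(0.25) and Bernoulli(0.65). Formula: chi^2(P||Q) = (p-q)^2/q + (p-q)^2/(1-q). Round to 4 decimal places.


Chi-squared divergence between Bernoulli distributions:
chi^2 = (p-q)^2/q + (p-q)^2/(1-q).
p = 0.25, q = 0.65, p-q = -0.4.
(p-q)^2 = 0.16.
term1 = 0.16/0.65 = 0.246154.
term2 = 0.16/0.35 = 0.457143.
chi^2 = 0.246154 + 0.457143 = 0.7033

0.7033


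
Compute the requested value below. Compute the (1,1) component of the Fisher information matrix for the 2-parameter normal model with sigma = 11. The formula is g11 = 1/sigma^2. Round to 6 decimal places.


For the 2-parameter normal family, the Fisher metric has:
  g11 = 1/sigma^2, g22 = 2/sigma^2.
sigma = 11, sigma^2 = 121.
g11 = 0.008264

0.008264


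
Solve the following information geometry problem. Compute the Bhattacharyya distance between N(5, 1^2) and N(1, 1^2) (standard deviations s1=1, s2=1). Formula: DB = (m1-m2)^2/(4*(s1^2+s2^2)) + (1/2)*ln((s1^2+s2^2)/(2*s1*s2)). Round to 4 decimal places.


Bhattacharyya distance between two Gaussians:
DB = (m1-m2)^2/(4*(s1^2+s2^2)) + (1/2)*ln((s1^2+s2^2)/(2*s1*s2)).
(m1-m2)^2 = (4)^2 = 16.
s1^2+s2^2 = 1 + 1 = 2.
term1 = 16/8 = 2.0.
term2 = 0.5*ln(2/2.0) = 0.0.
DB = 2.0 + 0.0 = 2.0000

2.0000


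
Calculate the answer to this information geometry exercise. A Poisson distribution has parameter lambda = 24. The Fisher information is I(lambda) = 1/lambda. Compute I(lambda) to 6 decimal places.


Fisher information for Poisson: I(lambda) = 1/lambda.
lambda = 24.
I(lambda) = 1/24 = 0.041667

0.041667


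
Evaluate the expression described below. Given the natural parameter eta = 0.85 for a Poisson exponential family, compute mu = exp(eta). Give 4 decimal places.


Expectation parameter for Poisson exponential family:
mu = exp(eta).
eta = 0.85.
mu = exp(0.85) = 2.3396

2.3396


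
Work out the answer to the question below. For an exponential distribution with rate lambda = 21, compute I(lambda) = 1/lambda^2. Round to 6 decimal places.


Fisher information for exponential: I(lambda) = 1/lambda^2.
lambda = 21, lambda^2 = 441.
I = 1/441 = 0.002268

0.002268


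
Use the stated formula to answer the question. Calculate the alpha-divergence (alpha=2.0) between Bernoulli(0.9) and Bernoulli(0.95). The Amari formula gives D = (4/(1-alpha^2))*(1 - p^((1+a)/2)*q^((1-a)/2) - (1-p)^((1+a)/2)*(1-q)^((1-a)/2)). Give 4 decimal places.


Amari alpha-divergence:
D = (4/(1-alpha^2))*(1 - p^((1+a)/2)*q^((1-a)/2) - (1-p)^((1+a)/2)*(1-q)^((1-a)/2)).
alpha = 2.0, p = 0.9, q = 0.95.
e1 = (1+alpha)/2 = 1.5, e2 = (1-alpha)/2 = -0.5.
t1 = p^e1 * q^e2 = 0.9^1.5 * 0.95^-0.5 = 0.875996.
t2 = (1-p)^e1 * (1-q)^e2 = 0.1^1.5 * 0.05^-0.5 = 0.141421.
4/(1-alpha^2) = -1.333333.
D = -1.333333*(1 - 0.875996 - 0.141421) = 0.0232

0.0232


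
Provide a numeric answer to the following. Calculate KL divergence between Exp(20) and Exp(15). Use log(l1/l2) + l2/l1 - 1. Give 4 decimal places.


KL divergence for exponential family:
KL = log(l1/l2) + l2/l1 - 1.
log(20/15) = 0.287682.
15/20 = 0.75.
KL = 0.287682 + 0.75 - 1 = 0.0377

0.0377


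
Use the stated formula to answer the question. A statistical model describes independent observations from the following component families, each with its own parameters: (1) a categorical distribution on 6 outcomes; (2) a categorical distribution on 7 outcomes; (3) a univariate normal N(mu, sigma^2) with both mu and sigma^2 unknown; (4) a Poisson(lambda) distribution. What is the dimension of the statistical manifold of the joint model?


The dimension of a statistical manifold equals the number of free
(independent) real parameters of the model. For a product of independent
blocks the parameter counts add.
- categorical on 6 outcomes (probabilities sum to 1): 6-1 = 5.
- categorical on 7 outcomes (probabilities sum to 1): 7-1 = 6.
- normal (mu, sigma^2): 2.
- Poisson (lambda): 1.
Total = 5 + 6 + 2 + 1 = 14.
Dimension = 14

14


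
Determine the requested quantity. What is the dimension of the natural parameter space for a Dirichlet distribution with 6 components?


Exponential family dimension calculation:
Dirichlet with 6 components has 6 natural parameters.

6


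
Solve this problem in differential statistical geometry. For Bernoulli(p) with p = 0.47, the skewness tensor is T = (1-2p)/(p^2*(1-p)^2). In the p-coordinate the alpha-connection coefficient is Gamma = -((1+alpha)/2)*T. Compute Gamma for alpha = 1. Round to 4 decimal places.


Skewness (Amari-Chentsov) tensor: T = (1-2p)/(p^2*(1-p)^2).
p = 0.47, 1-2p = 0.06, p^2 = 0.2209, (1-p)^2 = 0.2809.
T = 0.06/(0.2209 * 0.2809) = 0.96695.
In the p-coordinate, Gamma^(alpha) = Gamma^(0) - (alpha/2)*T with Gamma^(0) = (1/2)*g'(p) = -T/2,
so Gamma^(alpha) = -((1+alpha)/2)*T.
alpha = 1, -(1+alpha)/2 = -1.0.
Gamma = -1.0 * 0.96695 = -0.9669

-0.9669


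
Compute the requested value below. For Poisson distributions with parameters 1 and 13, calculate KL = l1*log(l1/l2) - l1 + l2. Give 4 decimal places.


KL divergence for Poisson:
KL = l1*log(l1/l2) - l1 + l2.
l1 = 1, l2 = 13.
log(1/13) = -2.564949.
l1*log(l1/l2) = 1 * -2.564949 = -2.564949.
KL = -2.564949 - 1 + 13 = 9.4351

9.4351


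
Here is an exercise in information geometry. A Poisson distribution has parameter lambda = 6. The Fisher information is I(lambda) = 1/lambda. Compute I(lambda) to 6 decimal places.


Fisher information for Poisson: I(lambda) = 1/lambda.
lambda = 6.
I(lambda) = 1/6 = 0.166667

0.166667


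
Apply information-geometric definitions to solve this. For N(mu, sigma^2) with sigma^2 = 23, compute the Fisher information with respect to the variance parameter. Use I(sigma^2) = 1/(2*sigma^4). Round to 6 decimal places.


Fisher information for variance: I(sigma^2) = 1/(2*sigma^4).
sigma^2 = 23, so sigma^4 = 529.
I = 1/(2*529) = 1/1058 = 0.000945

0.000945


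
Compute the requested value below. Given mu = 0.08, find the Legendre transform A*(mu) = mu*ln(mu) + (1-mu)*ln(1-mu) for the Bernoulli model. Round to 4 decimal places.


Legendre transform for Bernoulli:
A*(mu) = mu*log(mu) + (1-mu)*log(1-mu).
mu = 0.08, 1-mu = 0.92.
mu*log(mu) = 0.08*log(0.08) = -0.202058.
(1-mu)*log(1-mu) = 0.92*log(0.92) = -0.076711.
A* = -0.202058 + -0.076711 = -0.2788

-0.2788


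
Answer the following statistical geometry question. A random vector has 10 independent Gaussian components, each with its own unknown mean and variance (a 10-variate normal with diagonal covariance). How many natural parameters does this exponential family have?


Exponential family dimension calculation:
Each univariate normal has two natural parameters (mu/sigma^2 and -1/(2 sigma^2)).
With 10 independent components, dim = 2 * 10 = 20.

20


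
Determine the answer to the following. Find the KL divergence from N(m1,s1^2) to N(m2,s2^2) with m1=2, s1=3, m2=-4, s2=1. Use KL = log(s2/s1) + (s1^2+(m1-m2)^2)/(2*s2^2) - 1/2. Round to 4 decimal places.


KL divergence between normal distributions:
KL = log(s2/s1) + (s1^2 + (m1-m2)^2)/(2*s2^2) - 1/2.
log(1/3) = -1.098612.
(3^2 + (2--4)^2)/(2*1^2) = (9 + 36)/2 = 22.5.
KL = -1.098612 + 22.5 - 0.5 = 20.9014

20.9014


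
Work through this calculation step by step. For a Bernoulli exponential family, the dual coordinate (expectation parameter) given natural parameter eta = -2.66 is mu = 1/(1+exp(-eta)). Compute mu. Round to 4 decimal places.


Dual coordinate (expectation parameter) for Bernoulli:
mu = 1/(1+exp(-eta)).
eta = -2.66.
exp(-eta) = exp(2.66) = 14.296289.
mu = 1/(1+14.296289) = 0.0654

0.0654


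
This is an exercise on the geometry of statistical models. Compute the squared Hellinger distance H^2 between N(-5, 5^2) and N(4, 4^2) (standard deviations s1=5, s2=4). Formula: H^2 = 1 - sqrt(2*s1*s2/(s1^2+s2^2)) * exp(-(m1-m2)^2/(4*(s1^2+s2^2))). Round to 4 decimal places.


Squared Hellinger distance for Gaussians:
H^2 = 1 - sqrt(2*s1*s2/(s1^2+s2^2)) * exp(-(m1-m2)^2/(4*(s1^2+s2^2))).
s1^2 = 25, s2^2 = 16, s1^2+s2^2 = 41.
sqrt(2*5*4/(41)) = 0.98773.
(m1-m2)^2 = (-9)^2 = 81.
exp(-81/(4*41)) = exp(-0.493902) = 0.61024.
H^2 = 1 - 0.98773*0.61024 = 0.3972

0.3972


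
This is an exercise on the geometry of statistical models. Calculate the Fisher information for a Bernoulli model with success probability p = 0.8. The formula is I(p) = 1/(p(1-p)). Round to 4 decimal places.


For Bernoulli(p), Fisher information is I(p) = 1/(p*(1-p)).
p = 0.8, 1-p = 0.2.
p*(1-p) = 0.16.
I(p) = 1/0.16 = 6.2500

6.2500


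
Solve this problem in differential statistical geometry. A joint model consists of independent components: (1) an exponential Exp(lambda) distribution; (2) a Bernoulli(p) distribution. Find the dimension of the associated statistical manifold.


The dimension of a statistical manifold equals the number of free
(independent) real parameters of the model. For a product of independent
blocks the parameter counts add.
- exponential (lambda): 1.
- Bernoulli (p): 1.
Total = 1 + 1 = 2.
Dimension = 2

2


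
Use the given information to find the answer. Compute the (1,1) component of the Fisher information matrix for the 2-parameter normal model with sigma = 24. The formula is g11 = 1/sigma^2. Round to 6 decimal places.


For the 2-parameter normal family, the Fisher metric has:
  g11 = 1/sigma^2, g22 = 2/sigma^2.
sigma = 24, sigma^2 = 576.
g11 = 0.001736

0.001736


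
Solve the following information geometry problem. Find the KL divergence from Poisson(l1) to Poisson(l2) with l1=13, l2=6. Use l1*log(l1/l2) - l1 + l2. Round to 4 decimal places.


KL divergence for Poisson:
KL = l1*log(l1/l2) - l1 + l2.
l1 = 13, l2 = 6.
log(13/6) = 0.77319.
l1*log(l1/l2) = 13 * 0.77319 = 10.051469.
KL = 10.051469 - 13 + 6 = 3.0515

3.0515


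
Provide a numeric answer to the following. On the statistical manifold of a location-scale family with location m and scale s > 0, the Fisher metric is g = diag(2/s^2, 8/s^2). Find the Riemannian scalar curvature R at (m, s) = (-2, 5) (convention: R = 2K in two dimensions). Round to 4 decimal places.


The metric has the form g = (A dm^2 + B ds^2)/s^2 with A = 2, B = 8.
Substitute u = sqrt(A/B)*m: g = B*(du^2 + ds^2)/s^2, i.e. B times the
Poincare upper half-plane metric, which has constant Gaussian curvature -1.
Scaling a 2D metric by a constant c divides the Gaussian curvature by c,
so K = -1/B = -1/(8) = -0.1250 everywhere (the point (m, s) = (-2, 5) is irrelevant:
the curvature is constant).
Scalar curvature in dimension 2: R = 2K = -2/(8) = -0.2500.

-0.2500


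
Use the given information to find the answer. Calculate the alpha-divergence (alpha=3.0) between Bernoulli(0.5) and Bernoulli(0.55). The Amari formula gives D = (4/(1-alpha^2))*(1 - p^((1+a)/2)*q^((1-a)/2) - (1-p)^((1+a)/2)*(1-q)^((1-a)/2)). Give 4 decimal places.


Amari alpha-divergence:
D = (4/(1-alpha^2))*(1 - p^((1+a)/2)*q^((1-a)/2) - (1-p)^((1+a)/2)*(1-q)^((1-a)/2)).
alpha = 3.0, p = 0.5, q = 0.55.
e1 = (1+alpha)/2 = 2.0, e2 = (1-alpha)/2 = -1.0.
t1 = p^e1 * q^e2 = 0.5^2.0 * 0.55^-1.0 = 0.454545.
t2 = (1-p)^e1 * (1-q)^e2 = 0.5^2.0 * 0.45^-1.0 = 0.555556.
4/(1-alpha^2) = -0.5.
D = -0.5*(1 - 0.454545 - 0.555556) = 0.0051

0.0051


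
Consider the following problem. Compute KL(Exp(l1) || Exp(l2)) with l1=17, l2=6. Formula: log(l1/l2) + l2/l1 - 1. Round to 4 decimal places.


KL divergence for exponential family:
KL = log(l1/l2) + l2/l1 - 1.
log(17/6) = 1.041454.
6/17 = 0.352941.
KL = 1.041454 + 0.352941 - 1 = 0.3944

0.3944


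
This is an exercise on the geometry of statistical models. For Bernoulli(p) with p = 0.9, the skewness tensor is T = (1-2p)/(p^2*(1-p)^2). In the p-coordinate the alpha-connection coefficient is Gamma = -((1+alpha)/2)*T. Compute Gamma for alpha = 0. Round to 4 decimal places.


Skewness (Amari-Chentsov) tensor: T = (1-2p)/(p^2*(1-p)^2).
p = 0.9, 1-2p = -0.8, p^2 = 0.81, (1-p)^2 = 0.01.
T = -0.8/(0.81 * 0.01) = -98.765432.
In the p-coordinate, Gamma^(alpha) = Gamma^(0) - (alpha/2)*T with Gamma^(0) = (1/2)*g'(p) = -T/2,
so Gamma^(alpha) = -((1+alpha)/2)*T.
alpha = 0, -(1+alpha)/2 = -0.5.
Gamma = -0.5 * -98.765432 = 49.3827

49.3827


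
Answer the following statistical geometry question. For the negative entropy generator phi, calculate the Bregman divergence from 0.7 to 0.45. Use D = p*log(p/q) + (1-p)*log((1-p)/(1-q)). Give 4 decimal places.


Bregman divergence with negative entropy generator:
D = p*log(p/q) + (1-p)*log((1-p)/(1-q)).
p = 0.7, q = 0.45.
p*log(p/q) = 0.7*log(0.7/0.45) = 0.309283.
(1-p)*log((1-p)/(1-q)) = 0.3*log(0.3/0.55) = -0.181841.
D = 0.309283 + -0.181841 = 0.1274

0.1274


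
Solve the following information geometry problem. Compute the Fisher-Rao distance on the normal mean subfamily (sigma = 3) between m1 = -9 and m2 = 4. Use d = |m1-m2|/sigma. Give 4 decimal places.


On the fixed-variance normal subfamily, geodesic distance = |m1-m2|/sigma.
|-9 - 4| = 13.
sigma = 3.
d = 13/3 = 4.3333

4.3333


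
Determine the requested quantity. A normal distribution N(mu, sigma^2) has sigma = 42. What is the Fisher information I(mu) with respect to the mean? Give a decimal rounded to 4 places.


The Fisher information for the mean of a normal distribution is I(mu) = 1/sigma^2.
sigma = 42, so sigma^2 = 1764.
I(mu) = 1/1764 = 0.0006

0.0006


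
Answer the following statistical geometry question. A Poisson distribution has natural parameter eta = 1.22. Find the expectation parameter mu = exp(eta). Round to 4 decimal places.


Expectation parameter for Poisson exponential family:
mu = exp(eta).
eta = 1.22.
mu = exp(1.22) = 3.3872

3.3872


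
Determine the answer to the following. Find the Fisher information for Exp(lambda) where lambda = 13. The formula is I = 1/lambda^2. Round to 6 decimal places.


Fisher information for exponential: I(lambda) = 1/lambda^2.
lambda = 13, lambda^2 = 169.
I = 1/169 = 0.005917

0.005917


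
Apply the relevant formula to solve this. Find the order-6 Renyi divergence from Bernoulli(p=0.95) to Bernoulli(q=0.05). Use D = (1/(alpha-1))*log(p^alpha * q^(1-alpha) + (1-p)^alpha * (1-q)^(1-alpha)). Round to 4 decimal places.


Renyi divergence of order alpha between Bernoulli distributions:
D = (1/(alpha-1))*log(p^alpha * q^(1-alpha) + (1-p)^alpha * (1-q)^(1-alpha)).
alpha = 6, p = 0.95, q = 0.05.
p^alpha * q^(1-alpha) = 0.95^6 * 0.05^-5 = 2352294.05.
(1-p)^alpha * (1-q)^(1-alpha) = 0.05^6 * 0.95^-5 = 0.0.
sum = 2352294.05 + 0.0 = 2352294.05.
D = (1/5)*log(2352294.05) = 2.9342

2.9342


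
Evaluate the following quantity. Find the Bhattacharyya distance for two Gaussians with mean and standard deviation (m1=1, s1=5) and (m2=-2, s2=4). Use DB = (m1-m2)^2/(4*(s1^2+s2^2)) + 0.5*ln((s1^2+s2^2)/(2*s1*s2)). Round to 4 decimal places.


Bhattacharyya distance between two Gaussians:
DB = (m1-m2)^2/(4*(s1^2+s2^2)) + (1/2)*ln((s1^2+s2^2)/(2*s1*s2)).
(m1-m2)^2 = (3)^2 = 9.
s1^2+s2^2 = 25 + 16 = 41.
term1 = 9/164 = 0.054878.
term2 = 0.5*ln(41/40.0) = 0.012346.
DB = 0.054878 + 0.012346 = 0.0672

0.0672


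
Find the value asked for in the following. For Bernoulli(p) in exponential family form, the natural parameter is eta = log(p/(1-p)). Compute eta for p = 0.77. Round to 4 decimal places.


Natural parameter for Bernoulli: eta = log(p/(1-p)).
p = 0.77, 1-p = 0.23.
p/(1-p) = 3.347826.
eta = log(3.347826) = 1.2083

1.2083


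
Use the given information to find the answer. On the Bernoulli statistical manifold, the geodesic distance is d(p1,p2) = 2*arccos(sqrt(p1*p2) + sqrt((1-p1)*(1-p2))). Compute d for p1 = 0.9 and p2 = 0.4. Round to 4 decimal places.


Geodesic distance on Bernoulli manifold:
d(p1,p2) = 2*arccos(sqrt(p1*p2) + sqrt((1-p1)*(1-p2))).
sqrt(p1*p2) = sqrt(0.9*0.4) = 0.6.
sqrt((1-p1)*(1-p2)) = sqrt(0.1*0.6) = 0.244949.
arg = 0.6 + 0.244949 = 0.844949.
d = 2*arccos(0.844949) = 1.1287

1.1287


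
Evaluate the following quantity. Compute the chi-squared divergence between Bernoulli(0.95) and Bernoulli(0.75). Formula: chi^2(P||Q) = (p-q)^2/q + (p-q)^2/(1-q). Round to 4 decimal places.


Chi-squared divergence between Bernoulli distributions:
chi^2 = (p-q)^2/q + (p-q)^2/(1-q).
p = 0.95, q = 0.75, p-q = 0.2.
(p-q)^2 = 0.04.
term1 = 0.04/0.75 = 0.053333.
term2 = 0.04/0.25 = 0.16.
chi^2 = 0.053333 + 0.16 = 0.2133

0.2133


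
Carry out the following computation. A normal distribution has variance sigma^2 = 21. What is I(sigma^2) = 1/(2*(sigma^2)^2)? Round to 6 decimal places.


Fisher information for variance: I(sigma^2) = 1/(2*sigma^4).
sigma^2 = 21, so sigma^4 = 441.
I = 1/(2*441) = 1/882 = 0.001134

0.001134


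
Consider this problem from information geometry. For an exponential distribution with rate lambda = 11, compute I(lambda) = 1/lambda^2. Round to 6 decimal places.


Fisher information for exponential: I(lambda) = 1/lambda^2.
lambda = 11, lambda^2 = 121.
I = 1/121 = 0.008264

0.008264


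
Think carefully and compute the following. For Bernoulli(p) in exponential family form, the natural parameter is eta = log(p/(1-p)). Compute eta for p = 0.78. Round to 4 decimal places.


Natural parameter for Bernoulli: eta = log(p/(1-p)).
p = 0.78, 1-p = 0.22.
p/(1-p) = 3.545455.
eta = log(3.545455) = 1.2657

1.2657


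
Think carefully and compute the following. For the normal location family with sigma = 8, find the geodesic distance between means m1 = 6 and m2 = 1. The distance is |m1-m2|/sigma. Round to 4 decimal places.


On the fixed-variance normal subfamily, geodesic distance = |m1-m2|/sigma.
|6 - 1| = 5.
sigma = 8.
d = 5/8 = 0.6250

0.6250


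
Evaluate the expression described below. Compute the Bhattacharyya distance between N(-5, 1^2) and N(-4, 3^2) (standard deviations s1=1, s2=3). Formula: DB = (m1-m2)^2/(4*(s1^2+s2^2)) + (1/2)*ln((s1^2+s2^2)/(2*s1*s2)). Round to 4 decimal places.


Bhattacharyya distance between two Gaussians:
DB = (m1-m2)^2/(4*(s1^2+s2^2)) + (1/2)*ln((s1^2+s2^2)/(2*s1*s2)).
(m1-m2)^2 = (-1)^2 = 1.
s1^2+s2^2 = 1 + 9 = 10.
term1 = 1/40 = 0.025.
term2 = 0.5*ln(10/6.0) = 0.255413.
DB = 0.025 + 0.255413 = 0.2804

0.2804


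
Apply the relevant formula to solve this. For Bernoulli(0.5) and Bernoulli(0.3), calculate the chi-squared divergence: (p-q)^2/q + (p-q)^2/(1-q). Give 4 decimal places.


Chi-squared divergence between Bernoulli distributions:
chi^2 = (p-q)^2/q + (p-q)^2/(1-q).
p = 0.5, q = 0.3, p-q = 0.2.
(p-q)^2 = 0.04.
term1 = 0.04/0.3 = 0.133333.
term2 = 0.04/0.7 = 0.057143.
chi^2 = 0.133333 + 0.057143 = 0.1905

0.1905


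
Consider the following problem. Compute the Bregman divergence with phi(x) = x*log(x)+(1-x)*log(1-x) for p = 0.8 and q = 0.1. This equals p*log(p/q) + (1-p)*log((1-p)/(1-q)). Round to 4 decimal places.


Bregman divergence with negative entropy generator:
D = p*log(p/q) + (1-p)*log((1-p)/(1-q)).
p = 0.8, q = 0.1.
p*log(p/q) = 0.8*log(0.8/0.1) = 1.663553.
(1-p)*log((1-p)/(1-q)) = 0.2*log(0.2/0.9) = -0.300815.
D = 1.663553 + -0.300815 = 1.3627

1.3627


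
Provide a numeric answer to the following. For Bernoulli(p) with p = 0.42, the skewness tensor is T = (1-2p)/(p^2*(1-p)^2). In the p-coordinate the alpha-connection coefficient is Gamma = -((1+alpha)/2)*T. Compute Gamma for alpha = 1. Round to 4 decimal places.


Skewness (Amari-Chentsov) tensor: T = (1-2p)/(p^2*(1-p)^2).
p = 0.42, 1-2p = 0.16, p^2 = 0.1764, (1-p)^2 = 0.3364.
T = 0.16/(0.1764 * 0.3364) = 2.696283.
In the p-coordinate, Gamma^(alpha) = Gamma^(0) - (alpha/2)*T with Gamma^(0) = (1/2)*g'(p) = -T/2,
so Gamma^(alpha) = -((1+alpha)/2)*T.
alpha = 1, -(1+alpha)/2 = -1.0.
Gamma = -1.0 * 2.696283 = -2.6963

-2.6963


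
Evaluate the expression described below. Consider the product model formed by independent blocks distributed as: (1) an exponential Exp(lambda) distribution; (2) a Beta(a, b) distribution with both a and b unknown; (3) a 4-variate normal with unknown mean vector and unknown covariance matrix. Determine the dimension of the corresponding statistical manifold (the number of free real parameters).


The dimension of a statistical manifold equals the number of free
(independent) real parameters of the model. For a product of independent
blocks the parameter counts add.
- exponential (lambda): 1.
- Beta (a, b): 2.
- 4-variate normal: 4 (mean) + 4*5/2 = 10 (symmetric covariance) = 14.
Total = 1 + 2 + 14 = 17.
Dimension = 17

17


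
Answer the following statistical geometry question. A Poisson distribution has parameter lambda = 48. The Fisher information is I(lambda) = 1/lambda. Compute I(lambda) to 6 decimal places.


Fisher information for Poisson: I(lambda) = 1/lambda.
lambda = 48.
I(lambda) = 1/48 = 0.020833

0.020833


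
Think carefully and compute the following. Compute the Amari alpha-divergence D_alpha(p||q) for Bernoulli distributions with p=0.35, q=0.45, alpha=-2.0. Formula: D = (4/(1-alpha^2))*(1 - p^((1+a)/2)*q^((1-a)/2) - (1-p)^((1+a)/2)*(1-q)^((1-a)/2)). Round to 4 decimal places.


Amari alpha-divergence:
D = (4/(1-alpha^2))*(1 - p^((1+a)/2)*q^((1-a)/2) - (1-p)^((1+a)/2)*(1-q)^((1-a)/2)).
alpha = -2.0, p = 0.35, q = 0.45.
e1 = (1+alpha)/2 = -0.5, e2 = (1-alpha)/2 = 1.5.
t1 = p^e1 * q^e2 = 0.35^-0.5 * 0.45^1.5 = 0.510252.
t2 = (1-p)^e1 * (1-q)^e2 = 0.65^-0.5 * 0.55^1.5 = 0.505926.
4/(1-alpha^2) = -1.333333.
D = -1.333333*(1 - 0.510252 - 0.505926) = 0.0216

0.0216


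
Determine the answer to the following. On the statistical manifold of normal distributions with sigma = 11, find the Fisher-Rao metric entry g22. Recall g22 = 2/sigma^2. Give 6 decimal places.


For the 2-parameter normal family, the Fisher metric has:
  g11 = 1/sigma^2, g22 = 2/sigma^2.
sigma = 11, sigma^2 = 121.
g22 = 0.016529

0.016529


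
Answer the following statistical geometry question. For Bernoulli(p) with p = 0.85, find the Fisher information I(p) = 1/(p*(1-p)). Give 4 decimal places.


For Bernoulli(p), Fisher information is I(p) = 1/(p*(1-p)).
p = 0.85, 1-p = 0.15.
p*(1-p) = 0.1275.
I(p) = 1/0.1275 = 7.8431

7.8431


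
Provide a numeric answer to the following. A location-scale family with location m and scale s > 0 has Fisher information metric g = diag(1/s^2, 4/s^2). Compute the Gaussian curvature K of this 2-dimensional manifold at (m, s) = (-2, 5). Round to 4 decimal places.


The metric has the form g = (A dm^2 + B ds^2)/s^2 with A = 1, B = 4.
Substitute u = sqrt(A/B)*m: g = B*(du^2 + ds^2)/s^2, i.e. B times the
Poincare upper half-plane metric, which has constant Gaussian curvature -1.
Scaling a 2D metric by a constant c divides the Gaussian curvature by c,
so K = -1/B = -1/(4) = -0.2500 everywhere (the point (m, s) = (-2, 5) is irrelevant:
the curvature is constant).
The requested Gaussian curvature is K = -0.2500.

-0.2500


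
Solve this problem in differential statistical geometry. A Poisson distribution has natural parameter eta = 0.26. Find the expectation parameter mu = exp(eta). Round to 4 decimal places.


Expectation parameter for Poisson exponential family:
mu = exp(eta).
eta = 0.26.
mu = exp(0.26) = 1.2969

1.2969


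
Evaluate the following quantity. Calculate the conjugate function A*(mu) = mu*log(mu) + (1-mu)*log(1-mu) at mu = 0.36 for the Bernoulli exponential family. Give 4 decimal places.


Legendre transform for Bernoulli:
A*(mu) = mu*log(mu) + (1-mu)*log(1-mu).
mu = 0.36, 1-mu = 0.64.
mu*log(mu) = 0.36*log(0.36) = -0.367794.
(1-mu)*log(1-mu) = 0.64*log(0.64) = -0.285624.
A* = -0.367794 + -0.285624 = -0.6534

-0.6534


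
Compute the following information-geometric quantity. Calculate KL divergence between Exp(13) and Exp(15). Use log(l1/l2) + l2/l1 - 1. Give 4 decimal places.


KL divergence for exponential family:
KL = log(l1/l2) + l2/l1 - 1.
log(13/15) = -0.143101.
15/13 = 1.153846.
KL = -0.143101 + 1.153846 - 1 = 0.0107

0.0107


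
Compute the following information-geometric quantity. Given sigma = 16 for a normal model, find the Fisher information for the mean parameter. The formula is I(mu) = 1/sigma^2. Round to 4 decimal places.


The Fisher information for the mean of a normal distribution is I(mu) = 1/sigma^2.
sigma = 16, so sigma^2 = 256.
I(mu) = 1/256 = 0.0039

0.0039


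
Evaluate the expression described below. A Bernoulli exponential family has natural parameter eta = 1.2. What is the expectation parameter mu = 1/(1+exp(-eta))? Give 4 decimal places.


Dual coordinate (expectation parameter) for Bernoulli:
mu = 1/(1+exp(-eta)).
eta = 1.2.
exp(-eta) = exp(-1.2) = 0.301194.
mu = 1/(1+0.301194) = 0.7685

0.7685


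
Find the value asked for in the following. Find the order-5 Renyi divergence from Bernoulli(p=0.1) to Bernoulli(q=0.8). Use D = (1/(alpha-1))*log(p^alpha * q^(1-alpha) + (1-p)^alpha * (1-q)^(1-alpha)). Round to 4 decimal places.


Renyi divergence of order alpha between Bernoulli distributions:
D = (1/(alpha-1))*log(p^alpha * q^(1-alpha) + (1-p)^alpha * (1-q)^(1-alpha)).
alpha = 5, p = 0.1, q = 0.8.
p^alpha * q^(1-alpha) = 0.1^5 * 0.8^-4 = 2.4e-05.
(1-p)^alpha * (1-q)^(1-alpha) = 0.9^5 * 0.2^-4 = 369.05625.
sum = 2.4e-05 + 369.05625 = 369.056274.
D = (1/4)*log(369.056274) = 1.4777

1.4777


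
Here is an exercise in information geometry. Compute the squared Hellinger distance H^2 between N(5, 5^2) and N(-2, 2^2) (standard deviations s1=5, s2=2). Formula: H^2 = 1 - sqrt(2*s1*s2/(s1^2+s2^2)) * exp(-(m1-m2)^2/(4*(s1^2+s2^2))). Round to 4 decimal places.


Squared Hellinger distance for Gaussians:
H^2 = 1 - sqrt(2*s1*s2/(s1^2+s2^2)) * exp(-(m1-m2)^2/(4*(s1^2+s2^2))).
s1^2 = 25, s2^2 = 4, s1^2+s2^2 = 29.
sqrt(2*5*2/(29)) = 0.830455.
(m1-m2)^2 = (7)^2 = 49.
exp(-49/(4*29)) = exp(-0.422414) = 0.655463.
H^2 = 1 - 0.830455*0.655463 = 0.4557

0.4557


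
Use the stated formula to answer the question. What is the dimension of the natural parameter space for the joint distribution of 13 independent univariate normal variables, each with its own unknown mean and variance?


Exponential family dimension calculation:
Each univariate normal has two natural parameters (mu/sigma^2 and -1/(2 sigma^2)).
With 13 independent components, dim = 2 * 13 = 26.

26


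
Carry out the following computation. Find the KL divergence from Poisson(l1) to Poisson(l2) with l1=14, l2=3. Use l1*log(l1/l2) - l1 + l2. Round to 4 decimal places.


KL divergence for Poisson:
KL = l1*log(l1/l2) - l1 + l2.
l1 = 14, l2 = 3.
log(14/3) = 1.540445.
l1*log(l1/l2) = 14 * 1.540445 = 21.566231.
KL = 21.566231 - 14 + 3 = 10.5662

10.5662


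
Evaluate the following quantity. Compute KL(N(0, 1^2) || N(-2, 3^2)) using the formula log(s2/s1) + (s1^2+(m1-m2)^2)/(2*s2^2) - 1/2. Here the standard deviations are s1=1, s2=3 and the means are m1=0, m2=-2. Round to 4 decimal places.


KL divergence between normal distributions:
KL = log(s2/s1) + (s1^2 + (m1-m2)^2)/(2*s2^2) - 1/2.
log(3/1) = 1.098612.
(1^2 + (0--2)^2)/(2*3^2) = (1 + 4)/18 = 0.277778.
KL = 1.098612 + 0.277778 - 0.5 = 0.8764

0.8764


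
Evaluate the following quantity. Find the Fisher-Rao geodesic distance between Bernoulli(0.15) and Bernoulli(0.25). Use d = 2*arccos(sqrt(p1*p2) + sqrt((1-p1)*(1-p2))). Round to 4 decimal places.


Geodesic distance on Bernoulli manifold:
d(p1,p2) = 2*arccos(sqrt(p1*p2) + sqrt((1-p1)*(1-p2))).
sqrt(p1*p2) = sqrt(0.15*0.25) = 0.193649.
sqrt((1-p1)*(1-p2)) = sqrt(0.85*0.75) = 0.798436.
arg = 0.193649 + 0.798436 = 0.992085.
d = 2*arccos(0.992085) = 0.2518

0.2518


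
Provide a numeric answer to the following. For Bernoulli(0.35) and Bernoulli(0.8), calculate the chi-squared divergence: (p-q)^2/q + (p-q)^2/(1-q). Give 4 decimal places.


Chi-squared divergence between Bernoulli distributions:
chi^2 = (p-q)^2/q + (p-q)^2/(1-q).
p = 0.35, q = 0.8, p-q = -0.45.
(p-q)^2 = 0.2025.
term1 = 0.2025/0.8 = 0.253125.
term2 = 0.2025/0.2 = 1.0125.
chi^2 = 0.253125 + 1.0125 = 1.2656

1.2656


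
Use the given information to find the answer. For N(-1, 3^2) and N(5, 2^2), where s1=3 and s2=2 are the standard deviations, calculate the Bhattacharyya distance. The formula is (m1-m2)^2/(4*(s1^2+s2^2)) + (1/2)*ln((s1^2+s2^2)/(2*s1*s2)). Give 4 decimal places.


Bhattacharyya distance between two Gaussians:
DB = (m1-m2)^2/(4*(s1^2+s2^2)) + (1/2)*ln((s1^2+s2^2)/(2*s1*s2)).
(m1-m2)^2 = (-6)^2 = 36.
s1^2+s2^2 = 9 + 4 = 13.
term1 = 36/52 = 0.692308.
term2 = 0.5*ln(13/12.0) = 0.040021.
DB = 0.692308 + 0.040021 = 0.7323

0.7323


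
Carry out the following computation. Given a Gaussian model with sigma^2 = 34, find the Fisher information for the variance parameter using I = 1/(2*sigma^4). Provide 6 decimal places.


Fisher information for variance: I(sigma^2) = 1/(2*sigma^4).
sigma^2 = 34, so sigma^4 = 1156.
I = 1/(2*1156) = 1/2312 = 0.000433

0.000433


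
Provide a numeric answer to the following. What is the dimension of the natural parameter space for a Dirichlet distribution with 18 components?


Exponential family dimension calculation:
Dirichlet with 18 components has 18 natural parameters.

18


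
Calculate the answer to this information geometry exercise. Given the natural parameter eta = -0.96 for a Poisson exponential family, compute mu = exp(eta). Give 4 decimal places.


Expectation parameter for Poisson exponential family:
mu = exp(eta).
eta = -0.96.
mu = exp(-0.96) = 0.3829

0.3829


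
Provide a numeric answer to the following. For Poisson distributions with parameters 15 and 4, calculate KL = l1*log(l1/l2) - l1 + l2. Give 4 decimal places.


KL divergence for Poisson:
KL = l1*log(l1/l2) - l1 + l2.
l1 = 15, l2 = 4.
log(15/4) = 1.321756.
l1*log(l1/l2) = 15 * 1.321756 = 19.826338.
KL = 19.826338 - 15 + 4 = 8.8263

8.8263


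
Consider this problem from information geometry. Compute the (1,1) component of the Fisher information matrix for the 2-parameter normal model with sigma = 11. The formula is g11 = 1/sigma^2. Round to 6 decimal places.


For the 2-parameter normal family, the Fisher metric has:
  g11 = 1/sigma^2, g22 = 2/sigma^2.
sigma = 11, sigma^2 = 121.
g11 = 0.008264

0.008264


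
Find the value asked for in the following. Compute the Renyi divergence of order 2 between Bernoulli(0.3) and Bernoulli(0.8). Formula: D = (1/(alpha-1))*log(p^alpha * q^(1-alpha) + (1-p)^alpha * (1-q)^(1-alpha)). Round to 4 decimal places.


Renyi divergence of order alpha between Bernoulli distributions:
D = (1/(alpha-1))*log(p^alpha * q^(1-alpha) + (1-p)^alpha * (1-q)^(1-alpha)).
alpha = 2, p = 0.3, q = 0.8.
p^alpha * q^(1-alpha) = 0.3^2 * 0.8^-1 = 0.1125.
(1-p)^alpha * (1-q)^(1-alpha) = 0.7^2 * 0.2^-1 = 2.45.
sum = 0.1125 + 2.45 = 2.5625.
D = (1/1)*log(2.5625) = 0.9410

0.9410


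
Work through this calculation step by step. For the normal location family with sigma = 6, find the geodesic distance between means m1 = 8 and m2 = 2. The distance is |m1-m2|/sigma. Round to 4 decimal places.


On the fixed-variance normal subfamily, geodesic distance = |m1-m2|/sigma.
|8 - 2| = 6.
sigma = 6.
d = 6/6 = 1.0000

1.0000


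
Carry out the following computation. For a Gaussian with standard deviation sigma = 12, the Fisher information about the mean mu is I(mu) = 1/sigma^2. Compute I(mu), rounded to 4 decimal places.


The Fisher information for the mean of a normal distribution is I(mu) = 1/sigma^2.
sigma = 12, so sigma^2 = 144.
I(mu) = 1/144 = 0.0069

0.0069


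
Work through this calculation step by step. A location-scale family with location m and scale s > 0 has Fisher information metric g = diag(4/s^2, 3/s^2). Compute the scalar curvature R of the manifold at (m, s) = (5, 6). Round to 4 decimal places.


The metric has the form g = (A dm^2 + B ds^2)/s^2 with A = 4, B = 3.
Substitute u = sqrt(A/B)*m: g = B*(du^2 + ds^2)/s^2, i.e. B times the
Poincare upper half-plane metric, which has constant Gaussian curvature -1.
Scaling a 2D metric by a constant c divides the Gaussian curvature by c,
so K = -1/B = -1/(3) = -0.3333 everywhere (the point (m, s) = (5, 6) is irrelevant:
the curvature is constant).
Scalar curvature in dimension 2: R = 2K = -2/(3) = -0.6667.

-0.6667


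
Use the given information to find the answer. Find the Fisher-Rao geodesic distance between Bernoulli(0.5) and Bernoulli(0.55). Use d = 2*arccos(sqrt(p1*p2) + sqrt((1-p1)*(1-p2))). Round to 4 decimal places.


Geodesic distance on Bernoulli manifold:
d(p1,p2) = 2*arccos(sqrt(p1*p2) + sqrt((1-p1)*(1-p2))).
sqrt(p1*p2) = sqrt(0.5*0.55) = 0.524404.
sqrt((1-p1)*(1-p2)) = sqrt(0.5*0.45) = 0.474342.
arg = 0.524404 + 0.474342 = 0.998746.
d = 2*arccos(0.998746) = 0.1002

0.1002


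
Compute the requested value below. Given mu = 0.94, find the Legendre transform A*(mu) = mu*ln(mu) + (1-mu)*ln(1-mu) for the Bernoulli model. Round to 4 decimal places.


Legendre transform for Bernoulli:
A*(mu) = mu*log(mu) + (1-mu)*log(1-mu).
mu = 0.94, 1-mu = 0.06.
mu*log(mu) = 0.94*log(0.94) = -0.058163.
(1-mu)*log(1-mu) = 0.06*log(0.06) = -0.168805.
A* = -0.058163 + -0.168805 = -0.2270

-0.2270


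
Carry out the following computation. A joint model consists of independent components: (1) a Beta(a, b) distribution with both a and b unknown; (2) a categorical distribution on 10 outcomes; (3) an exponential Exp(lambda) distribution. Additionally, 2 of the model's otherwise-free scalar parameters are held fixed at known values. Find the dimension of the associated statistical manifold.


The dimension of a statistical manifold equals the number of free
(independent) real parameters of the model. For a product of independent
blocks the parameter counts add.
- Beta (a, b): 2.
- categorical on 10 outcomes (probabilities sum to 1): 10-1 = 9.
- exponential (lambda): 1.
Total = 2 + 9 + 1 = 12.
2 parameter(s) fixed at known values: 12 - 2 = 10.
Dimension = 10

10


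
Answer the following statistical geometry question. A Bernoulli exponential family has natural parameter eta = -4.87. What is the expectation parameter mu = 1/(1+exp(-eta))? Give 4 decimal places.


Dual coordinate (expectation parameter) for Bernoulli:
mu = 1/(1+exp(-eta)).
eta = -4.87.
exp(-eta) = exp(4.87) = 130.320917.
mu = 1/(1+130.320917) = 0.0076

0.0076


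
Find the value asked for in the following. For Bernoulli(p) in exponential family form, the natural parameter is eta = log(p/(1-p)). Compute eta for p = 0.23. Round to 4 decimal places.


Natural parameter for Bernoulli: eta = log(p/(1-p)).
p = 0.23, 1-p = 0.77.
p/(1-p) = 0.298701.
eta = log(0.298701) = -1.2083

-1.2083


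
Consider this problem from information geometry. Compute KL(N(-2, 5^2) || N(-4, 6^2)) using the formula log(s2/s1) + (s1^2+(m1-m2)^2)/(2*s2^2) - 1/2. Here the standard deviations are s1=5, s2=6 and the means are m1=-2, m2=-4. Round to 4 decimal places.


KL divergence between normal distributions:
KL = log(s2/s1) + (s1^2 + (m1-m2)^2)/(2*s2^2) - 1/2.
log(6/5) = 0.182322.
(5^2 + (-2--4)^2)/(2*6^2) = (25 + 4)/72 = 0.402778.
KL = 0.182322 + 0.402778 - 0.5 = 0.0851

0.0851


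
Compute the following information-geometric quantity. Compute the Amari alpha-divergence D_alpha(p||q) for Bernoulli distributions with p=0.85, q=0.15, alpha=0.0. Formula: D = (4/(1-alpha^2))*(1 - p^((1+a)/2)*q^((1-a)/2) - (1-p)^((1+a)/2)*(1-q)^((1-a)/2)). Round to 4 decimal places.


Amari alpha-divergence:
D = (4/(1-alpha^2))*(1 - p^((1+a)/2)*q^((1-a)/2) - (1-p)^((1+a)/2)*(1-q)^((1-a)/2)).
alpha = 0.0, p = 0.85, q = 0.15.
e1 = (1+alpha)/2 = 0.5, e2 = (1-alpha)/2 = 0.5.
t1 = p^e1 * q^e2 = 0.85^0.5 * 0.15^0.5 = 0.357071.
t2 = (1-p)^e1 * (1-q)^e2 = 0.15^0.5 * 0.85^0.5 = 0.357071.
4/(1-alpha^2) = 4.0.
D = 4.0*(1 - 0.357071 - 0.357071) = 1.1434

1.1434


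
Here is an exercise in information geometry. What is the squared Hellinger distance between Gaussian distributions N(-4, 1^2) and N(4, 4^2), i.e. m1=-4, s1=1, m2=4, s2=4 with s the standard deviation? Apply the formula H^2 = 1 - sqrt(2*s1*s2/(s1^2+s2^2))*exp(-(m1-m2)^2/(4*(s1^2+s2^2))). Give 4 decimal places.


Squared Hellinger distance for Gaussians:
H^2 = 1 - sqrt(2*s1*s2/(s1^2+s2^2)) * exp(-(m1-m2)^2/(4*(s1^2+s2^2))).
s1^2 = 1, s2^2 = 16, s1^2+s2^2 = 17.
sqrt(2*1*4/(17)) = 0.685994.
(m1-m2)^2 = (-8)^2 = 64.
exp(-64/(4*17)) = exp(-0.941176) = 0.390169.
H^2 = 1 - 0.685994*0.390169 = 0.7323

0.7323


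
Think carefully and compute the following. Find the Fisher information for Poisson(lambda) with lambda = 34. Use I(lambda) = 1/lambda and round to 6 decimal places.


Fisher information for Poisson: I(lambda) = 1/lambda.
lambda = 34.
I(lambda) = 1/34 = 0.029412

0.029412


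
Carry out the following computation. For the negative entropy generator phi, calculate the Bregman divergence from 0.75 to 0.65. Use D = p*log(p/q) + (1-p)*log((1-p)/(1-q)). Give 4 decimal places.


Bregman divergence with negative entropy generator:
D = p*log(p/q) + (1-p)*log((1-p)/(1-q)).
p = 0.75, q = 0.65.
p*log(p/q) = 0.75*log(0.75/0.65) = 0.107326.
(1-p)*log((1-p)/(1-q)) = 0.25*log(0.25/0.35) = -0.084118.
D = 0.107326 + -0.084118 = 0.0232

0.0232


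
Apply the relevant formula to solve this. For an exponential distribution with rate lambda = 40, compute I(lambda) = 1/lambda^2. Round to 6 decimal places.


Fisher information for exponential: I(lambda) = 1/lambda^2.
lambda = 40, lambda^2 = 1600.
I = 1/1600 = 0.000625

0.000625


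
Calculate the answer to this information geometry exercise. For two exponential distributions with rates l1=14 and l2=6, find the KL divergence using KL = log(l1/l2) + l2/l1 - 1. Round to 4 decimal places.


KL divergence for exponential family:
KL = log(l1/l2) + l2/l1 - 1.
log(14/6) = 0.847298.
6/14 = 0.428571.
KL = 0.847298 + 0.428571 - 1 = 0.2759

0.2759


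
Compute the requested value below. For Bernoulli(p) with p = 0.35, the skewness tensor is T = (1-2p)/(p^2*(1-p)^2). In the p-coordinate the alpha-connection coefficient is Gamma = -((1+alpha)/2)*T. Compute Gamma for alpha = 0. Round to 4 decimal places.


Skewness (Amari-Chentsov) tensor: T = (1-2p)/(p^2*(1-p)^2).
p = 0.35, 1-2p = 0.3, p^2 = 0.1225, (1-p)^2 = 0.4225.
T = 0.3/(0.1225 * 0.4225) = 5.796401.
In the p-coordinate, Gamma^(alpha) = Gamma^(0) - (alpha/2)*T with Gamma^(0) = (1/2)*g'(p) = -T/2,
so Gamma^(alpha) = -((1+alpha)/2)*T.
alpha = 0, -(1+alpha)/2 = -0.5.
Gamma = -0.5 * 5.796401 = -2.8982

-2.8982


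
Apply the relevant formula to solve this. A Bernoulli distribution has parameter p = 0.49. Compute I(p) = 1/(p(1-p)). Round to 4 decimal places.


For Bernoulli(p), Fisher information is I(p) = 1/(p*(1-p)).
p = 0.49, 1-p = 0.51.
p*(1-p) = 0.2499.
I(p) = 1/0.2499 = 4.0016

4.0016


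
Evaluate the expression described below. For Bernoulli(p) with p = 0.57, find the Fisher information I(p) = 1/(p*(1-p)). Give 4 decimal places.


For Bernoulli(p), Fisher information is I(p) = 1/(p*(1-p)).
p = 0.57, 1-p = 0.43.
p*(1-p) = 0.2451.
I(p) = 1/0.2451 = 4.0800

4.0800


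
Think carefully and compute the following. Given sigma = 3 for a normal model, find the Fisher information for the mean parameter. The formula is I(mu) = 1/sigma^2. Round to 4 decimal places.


The Fisher information for the mean of a normal distribution is I(mu) = 1/sigma^2.
sigma = 3, so sigma^2 = 9.
I(mu) = 1/9 = 0.1111

0.1111


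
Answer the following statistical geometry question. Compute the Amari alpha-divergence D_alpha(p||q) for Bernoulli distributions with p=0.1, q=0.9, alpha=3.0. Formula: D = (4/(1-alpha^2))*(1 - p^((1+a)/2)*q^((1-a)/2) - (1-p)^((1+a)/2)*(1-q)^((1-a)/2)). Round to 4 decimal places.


Amari alpha-divergence:
D = (4/(1-alpha^2))*(1 - p^((1+a)/2)*q^((1-a)/2) - (1-p)^((1+a)/2)*(1-q)^((1-a)/2)).
alpha = 3.0, p = 0.1, q = 0.9.
e1 = (1+alpha)/2 = 2.0, e2 = (1-alpha)/2 = -1.0.
t1 = p^e1 * q^e2 = 0.1^2.0 * 0.9^-1.0 = 0.011111.
t2 = (1-p)^e1 * (1-q)^e2 = 0.9^2.0 * 0.1^-1.0 = 8.1.
4/(1-alpha^2) = -0.5.
D = -0.5*(1 - 0.011111 - 8.1) = 3.5556

3.5556
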